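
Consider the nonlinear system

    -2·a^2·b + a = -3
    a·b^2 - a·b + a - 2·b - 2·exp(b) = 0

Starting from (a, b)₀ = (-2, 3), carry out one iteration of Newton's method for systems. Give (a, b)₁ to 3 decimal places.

(-1.424, 1.924)

At (-2, 3): F = (-23.000, -60.17107).
Jacobian J = [[-4·a·b + 1, -2·a^2], [b^2 - b + 1, 2·a·b - a - 2·exp(b) - 2]].
At the point, J = [[25.000, -8.000], [7.000, -52.17107]] (det J = -1248.27685).
Solving J·Δ = −F gives Δ = (0.576, -1.076).
Then the next iterate is (a, b)₁ = (-1.424, 1.924).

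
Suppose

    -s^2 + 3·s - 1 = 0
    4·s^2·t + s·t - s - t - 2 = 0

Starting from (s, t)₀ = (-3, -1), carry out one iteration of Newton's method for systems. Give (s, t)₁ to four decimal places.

At (-3, -1): F = (-19.0000, -31.0000).
Jacobian J = [[-2·s + 3, 0], [8·s·t + t - 1, 4·s^2 + s - 1]].
At the point, J = [[9.0000, 0.0000], [22.0000, 32.0000]] (det J = 288.0000).
Solving J·Δ = −F gives Δ = (2.1111, -0.4826).
Then the next iterate is (s, t)₁ = (-0.8889, -1.4826).

(-0.8889, -1.4826)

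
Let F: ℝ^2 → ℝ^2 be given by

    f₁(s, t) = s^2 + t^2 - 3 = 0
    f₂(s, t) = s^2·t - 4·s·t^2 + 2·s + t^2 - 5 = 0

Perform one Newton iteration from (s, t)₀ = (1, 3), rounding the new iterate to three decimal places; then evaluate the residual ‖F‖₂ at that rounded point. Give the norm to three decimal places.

9.287

At (1, 3): F = (7.000, -27.000).
Jacobian J = [[2·s, 2·t], [2·s·t - 4·t^2 + 2, s^2 - 8·s·t + 2·t]].
At the point, J = [[2.000, 6.000], [-28.000, -17.000]] (det J = 134.000).
Solving J·Δ = −F gives Δ = (-0.321, -1.060).
Then the next iterate is (s, t)₁ = (0.679, 1.940).
Re-evaluating at (0.679, 1.940): F = (1.22464, -9.20592), so ‖F‖₂ = 9.287.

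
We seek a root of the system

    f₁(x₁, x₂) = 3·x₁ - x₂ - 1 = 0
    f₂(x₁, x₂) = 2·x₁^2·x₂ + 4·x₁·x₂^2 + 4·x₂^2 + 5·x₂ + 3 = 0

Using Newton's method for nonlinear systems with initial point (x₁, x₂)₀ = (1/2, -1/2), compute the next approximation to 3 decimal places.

(1.333, 3.000)

At (1/2, -1/2): F = (1.000, 1.750).
Jacobian J = [[3, -1], [4·x₁·x₂ + 4·x₂^2, 2·x₁^2 + 8·x₁·x₂ + 8·x₂ + 5]].
At the point, J = [[3.000, -1.000], [0.000, -0.500]] (det J = -1.500).
Solving J·Δ = −F gives Δ = (0.833, 3.500).
Then the next iterate is (x₁, x₂)₁ = (1.333, 3.000).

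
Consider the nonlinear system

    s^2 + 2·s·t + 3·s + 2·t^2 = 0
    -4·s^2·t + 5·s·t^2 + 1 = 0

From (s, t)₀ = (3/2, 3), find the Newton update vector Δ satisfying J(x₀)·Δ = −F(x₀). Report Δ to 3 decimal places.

(-1.995, -0.654)

At (3/2, 3): F = (33.750, 41.500).
Jacobian J = [[2·s + 2·t + 3, 2·s + 4·t], [-8·s·t + 5·t^2, -4·s^2 + 10·s·t]].
At the point, J = [[12.000, 15.000], [9.000, 36.000]] (det J = 297.000).
Solving J·Δ = −F gives Δ = (-1.995, -0.654).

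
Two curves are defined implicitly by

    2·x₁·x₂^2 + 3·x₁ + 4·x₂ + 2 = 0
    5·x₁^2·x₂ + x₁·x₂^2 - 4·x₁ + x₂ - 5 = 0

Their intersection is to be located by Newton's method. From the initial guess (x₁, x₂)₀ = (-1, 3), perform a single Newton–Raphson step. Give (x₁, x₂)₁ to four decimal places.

(-0.6800, 2.9650)

At (-1, 3): F = (-7.0000, 8.0000).
Jacobian J = [[2·x₂^2 + 3, 4·x₁·x₂ + 4], [10·x₁·x₂ + x₂^2 - 4, 5·x₁^2 + 2·x₁·x₂ + 1]].
At the point, J = [[21.0000, -8.0000], [-25.0000, 0.0000]] (det J = -200.0000).
Solving J·Δ = −F gives Δ = (0.3200, -0.0350).
Then the next iterate is (x₁, x₂)₁ = (-0.6800, 2.9650).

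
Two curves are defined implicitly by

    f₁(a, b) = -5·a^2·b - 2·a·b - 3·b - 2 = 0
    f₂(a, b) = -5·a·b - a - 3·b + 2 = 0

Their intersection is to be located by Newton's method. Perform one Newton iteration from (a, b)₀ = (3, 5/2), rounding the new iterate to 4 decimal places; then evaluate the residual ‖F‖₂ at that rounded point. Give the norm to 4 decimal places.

2.1088

At (3, 5/2): F = (-137.0000, -46.0000).
Jacobian J = [[-10·a·b - 2·b, -5·a^2 - 2·a - 3], [-5·b - 1, -5·a - 3]].
At the point, J = [[-80.0000, -54.0000], [-13.5000, -18.0000]] (det J = 711.0000).
Solving J·Δ = −F gives Δ = (0.0253, -2.5745).
Then the next iterate is (a, b)₁ = (3.0253, -0.0745).
Re-evaluating at (3.0253, -0.0745): F = (2.083554, 0.325124), so ‖F‖₂ = 2.1088.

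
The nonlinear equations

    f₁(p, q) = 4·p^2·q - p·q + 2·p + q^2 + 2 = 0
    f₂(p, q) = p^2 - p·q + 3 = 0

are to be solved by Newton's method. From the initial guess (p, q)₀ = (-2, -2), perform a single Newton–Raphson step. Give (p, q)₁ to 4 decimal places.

(-0.9000, -2.4000)

At (-2, -2): F = (-34.0000, 3.0000).
Jacobian J = [[8·p·q - q + 2, 4·p^2 - p + 2·q], [2·p - q, -p]].
At the point, J = [[36.0000, 14.0000], [-2.0000, 2.0000]] (det J = 100.0000).
Solving J·Δ = −F gives Δ = (1.1000, -0.4000).
Then the next iterate is (p, q)₁ = (-0.9000, -2.4000).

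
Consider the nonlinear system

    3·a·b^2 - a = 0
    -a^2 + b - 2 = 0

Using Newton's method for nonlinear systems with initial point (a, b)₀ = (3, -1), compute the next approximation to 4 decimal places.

(1.0189, -0.8868)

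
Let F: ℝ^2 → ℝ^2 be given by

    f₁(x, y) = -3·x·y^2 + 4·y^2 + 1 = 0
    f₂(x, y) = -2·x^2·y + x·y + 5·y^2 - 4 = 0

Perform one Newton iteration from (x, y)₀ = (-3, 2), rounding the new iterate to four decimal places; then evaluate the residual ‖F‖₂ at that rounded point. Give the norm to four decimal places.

At (-3, 2): F = (53.0000, -26.0000).
Jacobian J = [[-3·y^2, -6·x·y + 8·y], [-4·x·y + y, -2·x^2 + x + 10·y]].
At the point, J = [[-12.0000, 52.0000], [26.0000, -1.0000]] (det J = -1340.0000).
Solving J·Δ = −F gives Δ = (0.9694, -0.7955).
Then the next iterate is (x, y)₁ = (-2.0306, 1.2045).
Re-evaluating at (-2.0306, 1.2045): F = (15.641388, -9.124874), so ‖F‖₂ = 18.1085.

18.1085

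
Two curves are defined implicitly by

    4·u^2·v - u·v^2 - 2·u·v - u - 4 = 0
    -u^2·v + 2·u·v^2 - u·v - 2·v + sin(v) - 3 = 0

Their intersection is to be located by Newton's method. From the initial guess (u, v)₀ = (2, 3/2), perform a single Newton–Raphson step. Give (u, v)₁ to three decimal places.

At (2, 3/2): F = (7.500, -5.00251).
Jacobian J = [[8·u·v - v^2 - 2·v - 1, 4·u^2 - 2·u·v - 2·u], [-2·u·v + 2·v^2 - v, -u^2 + 4·u·v - u + cos(v) - 2]].
At the point, J = [[17.750, 6.000], [-3.000, 4.07074]] (det J = 90.25559).
Solving J·Δ = −F gives Δ = (-0.671, 0.735).
Then the next iterate is (u, v)₁ = (1.329, 2.235).

(1.329, 2.235)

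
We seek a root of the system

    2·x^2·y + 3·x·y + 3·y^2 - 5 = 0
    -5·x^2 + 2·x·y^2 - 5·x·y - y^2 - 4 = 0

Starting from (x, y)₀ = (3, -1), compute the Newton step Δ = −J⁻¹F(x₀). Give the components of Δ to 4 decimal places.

At (3, -1): F = (-29.0000, -29.0000).
Jacobian J = [[4·x·y + 3·y, 2·x^2 + 3·x + 6·y], [-10·x + 2·y^2 - 5·y, 4·x·y - 5·x - 2·y]].
At the point, J = [[-15.0000, 21.0000], [-23.0000, -25.0000]] (det J = 858.0000).
Solving J·Δ = −F gives Δ = (-1.5548, 0.2704).

(-1.5548, 0.2704)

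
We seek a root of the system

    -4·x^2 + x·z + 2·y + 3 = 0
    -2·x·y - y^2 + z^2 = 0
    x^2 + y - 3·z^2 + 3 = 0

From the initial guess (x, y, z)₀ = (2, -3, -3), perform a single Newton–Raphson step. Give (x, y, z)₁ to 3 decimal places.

(0.977, -1.644, -1.570)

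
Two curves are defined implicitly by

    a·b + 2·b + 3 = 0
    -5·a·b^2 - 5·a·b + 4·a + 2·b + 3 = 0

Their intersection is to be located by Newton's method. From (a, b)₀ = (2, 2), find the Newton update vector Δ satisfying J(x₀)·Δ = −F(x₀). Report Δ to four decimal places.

(43.5000, -24.5000)

At (2, 2): F = (11.0000, -45.0000).
Jacobian J = [[b, a + 2], [-5·b^2 - 5·b + 4, -10·a·b - 5·a + 2]].
At the point, J = [[2.0000, 4.0000], [-26.0000, -48.0000]] (det J = 8.0000).
Solving J·Δ = −F gives Δ = (43.5000, -24.5000).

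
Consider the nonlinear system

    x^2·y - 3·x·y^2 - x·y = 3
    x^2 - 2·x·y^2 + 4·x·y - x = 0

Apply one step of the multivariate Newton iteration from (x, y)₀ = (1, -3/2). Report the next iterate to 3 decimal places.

(2.000, 0.500)

At (1, -3/2): F = (-9.750, -10.500).
Jacobian J = [[2·x·y - 3·y^2 - y, x^2 - 6·x·y - x], [2·x - 2·y^2 + 4·y - 1, -4·x·y + 4·x]].
At the point, J = [[-8.250, 9.000], [-9.500, 10.000]] (det J = 3.000).
Solving J·Δ = −F gives Δ = (1.000, 2.000).
Then the next iterate is (x, y)₁ = (2.000, 0.500).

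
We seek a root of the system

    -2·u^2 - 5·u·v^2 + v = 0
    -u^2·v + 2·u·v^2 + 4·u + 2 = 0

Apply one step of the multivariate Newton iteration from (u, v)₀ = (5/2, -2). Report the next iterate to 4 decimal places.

At (5/2, -2): F = (-64.5000, 44.5000).
Jacobian J = [[-4·u - 5·v^2, -10·u·v + 1], [-2·u·v + 2·v^2 + 4, -u^2 + 4·u·v]].
At the point, J = [[-30.0000, 51.0000], [22.0000, -26.2500]] (det J = -334.5000).
Solving J·Δ = −F gives Δ = (-1.7231, 0.2511).
Then the next iterate is (u, v)₁ = (0.7769, -1.7489).

(0.7769, -1.7489)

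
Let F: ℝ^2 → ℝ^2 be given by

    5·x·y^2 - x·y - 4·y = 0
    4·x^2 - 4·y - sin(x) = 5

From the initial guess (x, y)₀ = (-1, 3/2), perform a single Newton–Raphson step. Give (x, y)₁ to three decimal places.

At (-1, 3/2): F = (-15.750, -6.15853).
Jacobian J = [[5·y^2 - y, 10·x·y - x - 4], [8·x - cos(x), -4]].
At the point, J = [[9.750, -18.000], [-8.54030, -4.000]] (det J = -192.72544).
Solving J·Δ = −F gives Δ = (-0.248, -1.009).
Then the next iterate is (x, y)₁ = (-1.248, 0.491).

(-1.248, 0.491)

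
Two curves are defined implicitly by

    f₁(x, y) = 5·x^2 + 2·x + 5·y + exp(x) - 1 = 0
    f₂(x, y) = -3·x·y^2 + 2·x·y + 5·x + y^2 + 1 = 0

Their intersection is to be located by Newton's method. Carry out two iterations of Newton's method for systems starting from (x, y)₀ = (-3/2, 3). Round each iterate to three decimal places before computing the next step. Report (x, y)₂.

(-0.001, 0.030)

At (-3/2, 3): F = (22.47313, 34.000).
Jacobian J = [[10·x + exp(x) + 2, 5], [-3·y^2 + 2·y + 5, -6·x·y + 2·x + 2·y]].
At the point, J = [[-12.77687, 5.000], [-16.000, 30.000]] (det J = -303.30610).
Solving J·Δ = −F gives Δ = (1.662, -0.247).
Then the next iterate is (x, y)₁ = (0.162, 2.753).
Round to (0.162, 2.753) and repeat: F = (14.39608, 6.59758), J = [[4.79586, 5.000], [-12.23103, 3.15408]].
Δ = (-0.163, -2.723), so (x, y)₂ = (-0.001, 0.030).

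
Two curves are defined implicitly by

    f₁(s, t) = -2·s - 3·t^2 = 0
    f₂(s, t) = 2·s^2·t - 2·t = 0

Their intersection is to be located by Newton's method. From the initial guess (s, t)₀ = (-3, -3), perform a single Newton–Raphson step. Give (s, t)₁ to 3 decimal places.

At (-3, -3): F = (-21.000, -48.000).
Jacobian J = [[-2, -6·t], [4·s·t, 2·s^2 - 2]].
At the point, J = [[-2.000, 18.000], [36.000, 16.000]] (det J = -680.000).
Solving J·Δ = −F gives Δ = (0.776, 1.253).
Then the next iterate is (s, t)₁ = (-2.224, -1.747).

(-2.224, -1.747)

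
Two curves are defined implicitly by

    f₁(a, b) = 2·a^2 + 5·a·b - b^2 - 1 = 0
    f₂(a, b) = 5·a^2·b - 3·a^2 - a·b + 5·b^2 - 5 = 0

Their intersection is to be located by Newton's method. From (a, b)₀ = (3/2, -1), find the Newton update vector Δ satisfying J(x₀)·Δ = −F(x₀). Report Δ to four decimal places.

At (3/2, -1): F = (-5.0000, -16.5000).
Jacobian J = [[4·a + 5·b, 5·a - 2·b], [10·a·b - 6·a - b, 5·a^2 - a + 10·b]].
At the point, J = [[1.0000, 9.5000], [-23.0000, -0.2500]] (det J = 218.2500).
Solving J·Δ = −F gives Δ = (-0.7239, 0.6025).

(-0.7239, 0.6025)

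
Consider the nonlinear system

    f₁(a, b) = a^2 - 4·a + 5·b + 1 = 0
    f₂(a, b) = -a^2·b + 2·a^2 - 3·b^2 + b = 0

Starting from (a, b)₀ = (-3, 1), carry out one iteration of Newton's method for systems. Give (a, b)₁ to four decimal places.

At (-3, 1): F = (27.0000, 7.0000).
Jacobian J = [[2·a - 4, 5], [-2·a·b + 4·a, -a^2 - 6·b + 1]].
At the point, J = [[-10.0000, 5.0000], [-6.0000, -14.0000]] (det J = 170.0000).
Solving J·Δ = −F gives Δ = (2.4294, -0.5412).
Then the next iterate is (a, b)₁ = (-0.5706, 0.4588).

(-0.5706, 0.4588)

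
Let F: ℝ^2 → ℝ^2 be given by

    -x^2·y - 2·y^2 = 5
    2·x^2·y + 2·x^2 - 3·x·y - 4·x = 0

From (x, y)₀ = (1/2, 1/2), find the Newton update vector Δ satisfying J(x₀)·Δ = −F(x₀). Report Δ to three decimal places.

(0.220, -2.549)

At (1/2, 1/2): F = (-5.625, -2.000).
Jacobian J = [[-2·x·y, -x^2 - 4·y], [4·x·y + 4·x - 3·y - 4, 2·x^2 - 3·x]].
At the point, J = [[-0.500, -2.250], [-2.500, -1.000]] (det J = -5.125).
Solving J·Δ = −F gives Δ = (0.220, -2.549).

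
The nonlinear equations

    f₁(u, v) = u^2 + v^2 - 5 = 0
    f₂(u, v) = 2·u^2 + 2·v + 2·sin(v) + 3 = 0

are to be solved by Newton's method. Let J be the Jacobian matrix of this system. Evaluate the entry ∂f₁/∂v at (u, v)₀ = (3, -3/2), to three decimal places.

-3.000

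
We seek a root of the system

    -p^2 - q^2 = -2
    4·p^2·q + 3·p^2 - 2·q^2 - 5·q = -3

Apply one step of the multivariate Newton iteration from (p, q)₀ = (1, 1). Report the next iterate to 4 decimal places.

(0.8421, 1.1579)

At (1, 1): F = (0.0000, 3.0000).
Jacobian J = [[-2·p, -2·q], [8·p·q + 6·p, 4·p^2 - 4·q - 5]].
At the point, J = [[-2.0000, -2.0000], [14.0000, -5.0000]] (det J = 38.0000).
Solving J·Δ = −F gives Δ = (-0.1579, 0.1579).
Then the next iterate is (p, q)₁ = (0.8421, 1.1579).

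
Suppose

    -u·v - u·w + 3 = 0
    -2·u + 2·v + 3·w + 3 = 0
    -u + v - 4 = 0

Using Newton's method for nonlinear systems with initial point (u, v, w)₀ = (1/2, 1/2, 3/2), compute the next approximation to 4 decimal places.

(1.5333, 5.5333, -3.6667)

At (1/2, 1/2, 3/2): F = (2.0000, 7.5000, -4.0000).
Jacobian J = [[-v - w, -u, -u], [-2, 2, 3], [-1, 1, 0]].
At the point, J = [[-2.0000, -0.5000, -0.5000], [-2.0000, 2.0000, 3.0000], [-1.0000, 1.0000, 0.0000]] (det J = 7.5000).
Solving J·Δ = −F gives Δ = (1.0333, 5.0333, -5.1667).
Then the next iterate is (u, v, w)₁ = (1.5333, 5.5333, -3.6667).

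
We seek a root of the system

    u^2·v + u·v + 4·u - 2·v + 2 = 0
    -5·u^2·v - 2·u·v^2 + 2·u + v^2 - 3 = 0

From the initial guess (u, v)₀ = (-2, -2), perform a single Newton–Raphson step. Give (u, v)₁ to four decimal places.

(-1.4000, -1.3650)

At (-2, -2): F = (-6.0000, 53.0000).
Jacobian J = [[2·u·v + v + 4, u^2 + u - 2], [-10·u·v - 2·v^2 + 2, -5·u^2 - 4·u·v + 2·v]].
At the point, J = [[10.0000, 0.0000], [-46.0000, -40.0000]] (det J = -400.0000).
Solving J·Δ = −F gives Δ = (0.6000, 0.6350).
Then the next iterate is (u, v)₁ = (-1.4000, -1.3650).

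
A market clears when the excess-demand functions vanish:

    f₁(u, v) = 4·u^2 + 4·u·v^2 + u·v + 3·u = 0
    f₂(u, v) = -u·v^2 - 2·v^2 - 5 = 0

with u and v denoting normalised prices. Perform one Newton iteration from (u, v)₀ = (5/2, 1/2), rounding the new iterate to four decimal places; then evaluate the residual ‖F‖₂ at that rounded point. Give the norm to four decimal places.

At (5/2, 1/2): F = (36.2500, -6.1250).
Jacobian J = [[8·u + 4·v^2 + v + 3, 8·u·v + u], [-v^2, -2·u·v - 4·v]].
At the point, J = [[24.5000, 12.5000], [-0.2500, -4.5000]] (det J = -107.1250).
Solving J·Δ = −F gives Δ = (-0.8081, -1.3162).
Then the next iterate is (u, v)₁ = (1.6919, -0.8162).
Re-evaluating at (1.6919, -0.8162): F = (19.653330, -7.459479), so ‖F‖₂ = 21.0214.

21.0214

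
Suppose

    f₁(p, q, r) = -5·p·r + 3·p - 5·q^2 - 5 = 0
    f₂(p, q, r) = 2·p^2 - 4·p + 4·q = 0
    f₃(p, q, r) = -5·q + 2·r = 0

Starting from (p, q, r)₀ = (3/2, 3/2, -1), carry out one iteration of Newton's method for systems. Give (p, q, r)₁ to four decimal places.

At (3/2, 3/2, -1): F = (-4.2500, 4.5000, -9.5000).
Jacobian J = [[-5·r + 3, -10·q, -5·p], [4·p - 4, 4, 0], [0, -5, 2]].
At the point, J = [[8.0000, -15.0000, -7.5000], [2.0000, 4.0000, 0.0000], [0.0000, -5.0000, 2.0000]] (det J = 199.0000).
Solving J·Δ = −F gives Δ = (0.0766, -1.1633, 1.8417).
Then the next iterate is (p, q, r)₁ = (1.5766, 0.3367, 0.8417).

(1.5766, 0.3367, 0.8417)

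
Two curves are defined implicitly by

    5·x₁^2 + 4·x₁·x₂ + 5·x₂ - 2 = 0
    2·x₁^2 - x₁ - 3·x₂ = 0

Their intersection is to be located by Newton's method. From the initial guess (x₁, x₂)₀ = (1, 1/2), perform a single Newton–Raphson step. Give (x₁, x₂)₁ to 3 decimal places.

(0.714, 0.048)

At (1, 1/2): F = (7.500, -0.500).
Jacobian J = [[10·x₁ + 4·x₂, 4·x₁ + 5], [4·x₁ - 1, -3]].
At the point, J = [[12.000, 9.000], [3.000, -3.000]] (det J = -63.000).
Solving J·Δ = −F gives Δ = (-0.286, -0.452).
Then the next iterate is (x₁, x₂)₁ = (0.714, 0.048).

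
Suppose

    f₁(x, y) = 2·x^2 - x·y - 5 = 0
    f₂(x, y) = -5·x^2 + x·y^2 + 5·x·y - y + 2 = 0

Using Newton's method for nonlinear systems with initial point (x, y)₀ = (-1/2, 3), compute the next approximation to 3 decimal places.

(-1.979, -5.792)

At (-1/2, 3): F = (-3.000, -14.250).
Jacobian J = [[4·x - y, -x], [-10·x + y^2 + 5·y, 2·x·y + 5·x - 1]].
At the point, J = [[-5.000, 0.500], [29.000, -6.500]] (det J = 18.000).
Solving J·Δ = −F gives Δ = (-1.479, -8.792).
Then the next iterate is (x, y)₁ = (-1.979, -5.792).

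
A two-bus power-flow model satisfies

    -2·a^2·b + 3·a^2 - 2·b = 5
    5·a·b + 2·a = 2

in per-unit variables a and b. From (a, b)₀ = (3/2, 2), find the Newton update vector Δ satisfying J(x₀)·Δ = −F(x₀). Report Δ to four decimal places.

(-0.3536, -1.5676)

At (3/2, 2): F = (-11.2500, 16.0000).
Jacobian J = [[-4·a·b + 6·a, -2·a^2 - 2], [5·b + 2, 5·a]].
At the point, J = [[-3.0000, -6.5000], [12.0000, 7.5000]] (det J = 55.5000).
Solving J·Δ = −F gives Δ = (-0.3536, -1.5676).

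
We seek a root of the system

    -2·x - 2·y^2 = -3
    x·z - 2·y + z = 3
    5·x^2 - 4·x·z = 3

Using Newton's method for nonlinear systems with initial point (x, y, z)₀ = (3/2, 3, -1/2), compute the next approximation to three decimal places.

At (3/2, 3, -1/2): F = (-18.000, -10.250, 11.250).
Jacobian J = [[-2, -4·y, 0], [z, -2, x + 1], [10·x - 4·z, 0, -4·x]].
At the point, J = [[-2.000, -12.000, 0.000], [-0.500, -2.000, 2.500], [17.000, 0.000, -6.000]] (det J = -498.000).
Solving J·Δ = −F gives Δ = (0.370, -1.562, 2.925).
Then the next iterate is (x, y, z)₁ = (1.870, 1.438, 2.425).

(1.870, 1.438, 2.425)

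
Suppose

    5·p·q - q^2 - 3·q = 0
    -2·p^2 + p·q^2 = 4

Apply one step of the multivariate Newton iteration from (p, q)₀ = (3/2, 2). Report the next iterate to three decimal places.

At (3/2, 2): F = (5.000, -2.500).
Jacobian J = [[5·q, 5·p - 2·q - 3], [-4·p + q^2, 2·p·q]].
At the point, J = [[10.000, 0.500], [-2.000, 6.000]] (det J = 61.000).
Solving J·Δ = −F gives Δ = (-0.512, 0.246).
Then the next iterate is (p, q)₁ = (0.988, 2.246).

(0.988, 2.246)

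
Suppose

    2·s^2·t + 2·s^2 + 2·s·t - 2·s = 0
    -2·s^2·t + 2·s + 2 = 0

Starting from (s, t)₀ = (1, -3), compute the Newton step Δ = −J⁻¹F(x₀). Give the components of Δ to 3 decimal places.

At (1, -3): F = (-12.000, 10.000).
Jacobian J = [[4·s·t + 4·s + 2·t - 2, 2·s^2 + 2·s], [-4·s·t + 2, -2·s^2]].
At the point, J = [[-16.000, 4.000], [14.000, -2.000]] (det J = -24.000).
Solving J·Δ = −F gives Δ = (-0.667, 0.333).

(-0.667, 0.333)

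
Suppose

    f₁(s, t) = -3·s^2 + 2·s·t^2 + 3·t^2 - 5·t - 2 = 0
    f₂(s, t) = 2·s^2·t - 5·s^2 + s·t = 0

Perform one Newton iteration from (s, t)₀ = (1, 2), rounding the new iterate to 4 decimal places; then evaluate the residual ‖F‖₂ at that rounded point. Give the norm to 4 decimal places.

At (1, 2): F = (5.0000, 1.0000).
Jacobian J = [[-6·s + 2·t^2, 4·s·t + 6·t - 5], [4·s·t - 10·s + t, 2·s^2 + s]].
At the point, J = [[2.0000, 15.0000], [0.0000, 3.0000]] (det J = 6.0000).
Solving J·Δ = −F gives Δ = (0.0000, -0.3333).
Then the next iterate is (s, t)₁ = (1.0000, 1.6667).
Re-evaluating at (1.0000, 1.6667): F = (0.555944, 0.0001), so ‖F‖₂ = 0.5559.

0.5559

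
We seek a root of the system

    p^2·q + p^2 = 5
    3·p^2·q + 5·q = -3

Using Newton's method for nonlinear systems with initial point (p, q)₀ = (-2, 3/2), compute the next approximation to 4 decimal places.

(-2.2959, -0.4898)

At (-2, 3/2): F = (5.0000, 28.5000).
Jacobian J = [[2·p·q + 2·p, p^2], [6·p·q, 3·p^2 + 5]].
At the point, J = [[-10.0000, 4.0000], [-18.0000, 17.0000]] (det J = -98.0000).
Solving J·Δ = −F gives Δ = (-0.2959, -1.9898).
Then the next iterate is (p, q)₁ = (-2.2959, -0.4898).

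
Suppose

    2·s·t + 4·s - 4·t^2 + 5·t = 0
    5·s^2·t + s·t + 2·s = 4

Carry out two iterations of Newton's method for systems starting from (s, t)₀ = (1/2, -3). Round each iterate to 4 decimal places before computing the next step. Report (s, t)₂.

(-2.3180, -0.2419)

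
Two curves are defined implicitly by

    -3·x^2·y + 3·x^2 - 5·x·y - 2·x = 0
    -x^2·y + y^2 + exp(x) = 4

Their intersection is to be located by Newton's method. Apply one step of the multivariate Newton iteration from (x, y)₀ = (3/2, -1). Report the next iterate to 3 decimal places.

At (3/2, -1): F = (18.000, 3.73169).
Jacobian J = [[-6·x·y + 6·x - 5·y - 2, -3·x^2 - 5·x], [-2·x·y + exp(x), -x^2 + 2·y]].
At the point, J = [[21.000, -14.250], [7.48169, -4.250]] (det J = 17.36407).
Solving J·Δ = −F gives Δ = (1.343, 3.243).
Then the next iterate is (x, y)₁ = (2.843, 2.243).

(2.843, 2.243)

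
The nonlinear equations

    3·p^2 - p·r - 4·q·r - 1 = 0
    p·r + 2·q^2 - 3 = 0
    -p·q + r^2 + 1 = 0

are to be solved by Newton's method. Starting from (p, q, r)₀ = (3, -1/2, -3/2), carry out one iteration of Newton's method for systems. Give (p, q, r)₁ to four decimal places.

At (3, -1/2, -3/2): F = (27.5000, -7.0000, 4.7500).
Jacobian J = [[6·p - r, -4·r, -p - 4·q], [r, 4·q, p], [-q, -p, 2·r]].
At the point, J = [[19.5000, 6.0000, -1.0000], [-1.5000, -2.0000, 3.0000], [0.5000, -3.0000, -3.0000]] (det J = 269.0000).
Solving J·Δ = −F gives Δ = (-1.2695, -0.1961, 1.5678).
Then the next iterate is (p, q, r)₁ = (1.7305, -0.6961, 0.0678).

(1.7305, -0.6961, 0.0678)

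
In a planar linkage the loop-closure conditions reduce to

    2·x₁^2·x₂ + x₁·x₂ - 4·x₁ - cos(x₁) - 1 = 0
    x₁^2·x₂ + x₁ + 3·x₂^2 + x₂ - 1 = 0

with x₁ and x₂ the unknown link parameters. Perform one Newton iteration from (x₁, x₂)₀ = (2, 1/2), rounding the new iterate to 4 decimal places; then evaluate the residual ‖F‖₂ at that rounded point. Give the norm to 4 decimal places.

15.7467

At (2, 1/2): F = (-3.583853, 4.2500).
Jacobian J = [[4·x₁·x₂ + x₂ + sin(x₁) - 4, 2·x₁^2 + x₁], [2·x₁·x₂ + 1, x₁^2 + 6·x₂ + 1]].
At the point, J = [[1.409297, 10.0000], [3.0000, 8.0000]] (det J = -18.725621).
Solving J·Δ = −F gives Δ = (-3.8007, 0.8940).
Then the next iterate is (x₁, x₂)₁ = (-1.8007, 1.3940).
Re-evaluating at (-1.8007, 1.3940): F = (12.960655, 8.943082), so ‖F‖₂ = 15.7467.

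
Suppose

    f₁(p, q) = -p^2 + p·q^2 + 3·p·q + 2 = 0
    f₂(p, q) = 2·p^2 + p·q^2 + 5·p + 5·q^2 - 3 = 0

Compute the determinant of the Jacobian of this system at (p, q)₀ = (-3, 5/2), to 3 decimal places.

179.500

J = [[-2·p + q^2 + 3·q, 2·p·q + 3·p], [4·p + q^2 + 5, 2·p·q + 10·q]].
At the point, J = [[19.750, -24.000], [-0.750, 10.000]].
det J = 179.500.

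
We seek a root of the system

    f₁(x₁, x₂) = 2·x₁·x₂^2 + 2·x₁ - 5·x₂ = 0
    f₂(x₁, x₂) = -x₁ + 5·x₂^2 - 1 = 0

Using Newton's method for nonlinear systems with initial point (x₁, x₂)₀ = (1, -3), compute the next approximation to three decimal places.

(0.483, -1.549)

At (1, -3): F = (35.000, 43.000).
Jacobian J = [[2·x₂^2 + 2, 4·x₁·x₂ - 5], [-1, 10·x₂]].
At the point, J = [[20.000, -17.000], [-1.000, -30.000]] (det J = -617.000).
Solving J·Δ = −F gives Δ = (-0.517, 1.451).
Then the next iterate is (x₁, x₂)₁ = (0.483, -1.549).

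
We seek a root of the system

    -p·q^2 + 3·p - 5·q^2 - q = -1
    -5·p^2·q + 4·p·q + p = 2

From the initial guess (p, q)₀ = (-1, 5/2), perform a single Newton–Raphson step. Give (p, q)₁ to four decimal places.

(-0.6562, 1.0420)

At (-1, 5/2): F = (-29.5000, -25.5000).
Jacobian J = [[-q^2 + 3, -2·p·q - 10·q - 1], [-10·p·q + 4·q + 1, -5·p^2 + 4·p]].
At the point, J = [[-3.2500, -21.0000], [36.0000, -9.0000]] (det J = 785.2500).
Solving J·Δ = −F gives Δ = (0.3438, -1.4580).
Then the next iterate is (p, q)₁ = (-0.6562, 1.0420).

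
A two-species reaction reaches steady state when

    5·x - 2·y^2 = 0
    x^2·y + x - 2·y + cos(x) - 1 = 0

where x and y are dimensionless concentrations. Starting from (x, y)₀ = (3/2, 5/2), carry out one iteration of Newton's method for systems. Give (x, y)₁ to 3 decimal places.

(1.360, 1.930)

At (3/2, 5/2): F = (-5.000, 1.19574).
Jacobian J = [[5, -4·y], [2·x·y - sin(x) + 1, x^2 - 2]].
At the point, J = [[5.000, -10.000], [7.50251, 0.250]] (det J = 76.27505).
Solving J·Δ = −F gives Δ = (-0.140, -0.570).
Then the next iterate is (x, y)₁ = (1.360, 1.930).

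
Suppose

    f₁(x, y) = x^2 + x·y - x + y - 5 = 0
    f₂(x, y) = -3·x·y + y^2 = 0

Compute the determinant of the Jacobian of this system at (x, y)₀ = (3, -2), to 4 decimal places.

-63.0000

J = [[2·x + y - 1, x + 1], [-3·y, -3·x + 2·y]].
At the point, J = [[3.0000, 4.0000], [6.0000, -13.0000]].
det J = -63.0000.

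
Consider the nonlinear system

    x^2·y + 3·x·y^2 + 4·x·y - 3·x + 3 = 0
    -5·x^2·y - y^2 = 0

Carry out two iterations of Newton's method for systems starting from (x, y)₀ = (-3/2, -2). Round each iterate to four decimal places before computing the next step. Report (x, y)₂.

At (-3/2, -2): F = (-3.0000, 18.5000).
Jacobian J = [[2·x·y + 3·y^2 + 4·y - 3, x^2 + 6·x·y + 4·x], [-10·x·y, -5·x^2 - 2·y]].
At the point, J = [[7.0000, 14.2500], [-30.0000, -7.2500]] (det J = 376.7500).
Solving J·Δ = −F gives Δ = (0.6420, -0.1048).
Then the next iterate is (x, y)₁ = (-0.8580, -2.1048).
Round to (-0.8580, -2.1048) and repeat: F = (-0.155096, 3.317207), J = [[5.483186, 8.139674], [-18.059184, 0.528780]].
Δ = (0.1807, -0.1027), so (x, y)₂ = (-0.6773, -2.2075).

(-0.6773, -2.2075)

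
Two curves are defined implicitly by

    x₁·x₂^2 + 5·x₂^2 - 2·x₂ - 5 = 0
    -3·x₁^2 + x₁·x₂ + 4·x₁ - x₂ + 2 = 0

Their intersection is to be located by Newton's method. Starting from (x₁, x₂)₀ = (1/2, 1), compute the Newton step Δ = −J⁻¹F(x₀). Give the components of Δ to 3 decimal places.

(-1.297, 0.311)

At (1/2, 1): F = (-1.500, 2.750).
Jacobian J = [[x₂^2, 2·x₁·x₂ + 10·x₂ - 2], [-6·x₁ + x₂ + 4, x₁ - 1]].
At the point, J = [[1.000, 9.000], [2.000, -0.500]] (det J = -18.500).
Solving J·Δ = −F gives Δ = (-1.297, 0.311).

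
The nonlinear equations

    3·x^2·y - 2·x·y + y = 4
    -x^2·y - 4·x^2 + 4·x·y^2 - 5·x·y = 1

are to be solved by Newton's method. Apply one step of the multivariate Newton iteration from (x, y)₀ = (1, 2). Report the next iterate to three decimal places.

(0.978, 2.087)

At (1, 2): F = (0.000, -1.000).
Jacobian J = [[6·x·y - 2·y, 3·x^2 - 2·x + 1], [-2·x·y - 8·x + 4·y^2 - 5·y, -x^2 + 8·x·y - 5·x]].
At the point, J = [[8.000, 2.000], [-6.000, 10.000]] (det J = 92.000).
Solving J·Δ = −F gives Δ = (-0.022, 0.087).
Then the next iterate is (x, y)₁ = (0.978, 2.087).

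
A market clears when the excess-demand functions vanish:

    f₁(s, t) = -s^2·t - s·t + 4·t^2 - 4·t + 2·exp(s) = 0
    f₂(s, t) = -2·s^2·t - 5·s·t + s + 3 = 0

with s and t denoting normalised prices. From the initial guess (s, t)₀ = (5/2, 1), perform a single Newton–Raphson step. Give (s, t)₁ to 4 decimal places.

At (5/2, 1): F = (15.614988, -19.5000).
Jacobian J = [[-2·s·t - t + 2·exp(s), -s^2 - s + 8·t - 4], [-4·s·t - 5·t + 1, -2·s^2 - 5·s]].
At the point, J = [[18.364988, -4.7500], [-14.0000, -25.0000]] (det J = -525.624698).
Solving J·Δ = −F gives Δ = (-0.9189, -0.2654).
Then the next iterate is (s, t)₁ = (1.5811, 0.7346).

(1.5811, 0.7346)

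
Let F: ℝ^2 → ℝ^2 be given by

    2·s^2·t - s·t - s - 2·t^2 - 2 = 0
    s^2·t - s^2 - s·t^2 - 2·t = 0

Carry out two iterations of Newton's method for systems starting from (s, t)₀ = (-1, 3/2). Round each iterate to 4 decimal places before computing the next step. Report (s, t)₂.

(-1.1035, 1.4631)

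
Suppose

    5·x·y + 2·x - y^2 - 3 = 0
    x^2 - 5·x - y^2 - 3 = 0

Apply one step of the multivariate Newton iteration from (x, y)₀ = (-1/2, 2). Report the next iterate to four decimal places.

(-0.2198, 0.5172)

At (-1/2, 2): F = (-13.0000, -4.2500).
Jacobian J = [[5·y + 2, 5·x - 2·y], [2·x - 5, -2·y]].
At the point, J = [[12.0000, -6.5000], [-6.0000, -4.0000]] (det J = -87.0000).
Solving J·Δ = −F gives Δ = (0.2802, -1.4828).
Then the next iterate is (x, y)₁ = (-0.2198, 0.5172).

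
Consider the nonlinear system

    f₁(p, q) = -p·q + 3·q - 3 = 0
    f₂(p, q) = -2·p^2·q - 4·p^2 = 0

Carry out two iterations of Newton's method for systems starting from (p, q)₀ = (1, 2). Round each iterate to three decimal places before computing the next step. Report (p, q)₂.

At (1, 2): F = (1.000, -8.000).
Jacobian J = [[-q, -p + 3], [-4·p·q - 8·p, -2·p^2]].
At the point, J = [[-2.000, 2.000], [-16.000, -2.000]] (det J = 36.000).
Solving J·Δ = −F gives Δ = (-0.389, -0.889).
Then the next iterate is (p, q)₁ = (0.611, 1.111).
Round to (0.611, 1.111) and repeat: F = (-0.34582, -2.32280), J = [[-1.111, 2.389], [-7.60328, -0.74664]].
Δ = (-0.306, 0.003), so (p, q)₂ = (0.305, 1.114).

(0.305, 1.114)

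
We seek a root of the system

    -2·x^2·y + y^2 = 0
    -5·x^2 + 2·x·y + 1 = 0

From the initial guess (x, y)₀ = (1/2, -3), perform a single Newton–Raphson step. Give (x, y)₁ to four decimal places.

(0.3378, -1.5344)

At (1/2, -3): F = (10.5000, -3.2500).
Jacobian J = [[-4·x·y, -2·x^2 + 2·y], [-10·x + 2·y, 2·x]].
At the point, J = [[6.0000, -6.5000], [-11.0000, 1.0000]] (det J = -65.5000).
Solving J·Δ = −F gives Δ = (-0.1622, 1.4656).
Then the next iterate is (x, y)₁ = (0.3378, -1.5344).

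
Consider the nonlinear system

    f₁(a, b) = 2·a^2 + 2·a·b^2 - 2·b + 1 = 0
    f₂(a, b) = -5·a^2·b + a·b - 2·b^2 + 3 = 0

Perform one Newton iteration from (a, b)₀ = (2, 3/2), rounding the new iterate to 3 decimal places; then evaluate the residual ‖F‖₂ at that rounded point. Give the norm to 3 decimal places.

At (2, 3/2): F = (15.000, -28.500).
Jacobian J = [[4·a + 2·b^2, 4·a·b - 2], [-10·a·b + b, -5·a^2 + a - 4·b]].
At the point, J = [[12.500, 10.000], [-28.500, -24.000]] (det J = -15.000).
Solving J·Δ = −F gives Δ = (-5.000, 4.750).
Then the next iterate is (a, b)₁ = (-3.000, 6.250).
Re-evaluating at (-3.000, 6.250): F = (-227.875, -375.125), so ‖F‖₂ = 438.914.

438.914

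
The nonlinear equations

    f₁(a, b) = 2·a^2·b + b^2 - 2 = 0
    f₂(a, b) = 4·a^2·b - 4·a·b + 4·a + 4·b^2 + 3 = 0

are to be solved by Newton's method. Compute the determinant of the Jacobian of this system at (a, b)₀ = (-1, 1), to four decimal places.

J = [[4·a·b, 2·a^2 + 2·b], [8·a·b - 4·b + 4, 4·a^2 - 4·a + 8·b]].
At the point, J = [[-4.0000, 4.0000], [-8.0000, 16.0000]].
det J = -32.0000.

-32.0000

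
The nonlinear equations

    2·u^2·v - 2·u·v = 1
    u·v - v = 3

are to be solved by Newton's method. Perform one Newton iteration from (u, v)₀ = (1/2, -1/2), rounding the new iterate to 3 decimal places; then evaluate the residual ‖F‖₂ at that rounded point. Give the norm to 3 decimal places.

At (1/2, -1/2): F = (-0.750, -2.750).
Jacobian J = [[4·u·v - 2·v, 2·u^2 - 2·u], [v, u - 1]].
At the point, J = [[0.000, -0.500], [-0.500, -0.500]] (det J = -0.250).
Solving J·Δ = −F gives Δ = (-4.000, -1.500).
Then the next iterate is (u, v)₁ = (-3.500, -2.000).
Re-evaluating at (-3.500, -2.000): F = (-64.000, 6.000), so ‖F‖₂ = 64.281.

64.281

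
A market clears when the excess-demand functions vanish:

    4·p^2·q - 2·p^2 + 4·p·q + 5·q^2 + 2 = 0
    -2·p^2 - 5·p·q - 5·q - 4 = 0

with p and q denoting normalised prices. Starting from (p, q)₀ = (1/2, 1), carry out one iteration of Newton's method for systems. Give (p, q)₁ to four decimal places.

At (1/2, 1): F = (9.5000, -12.0000).
Jacobian J = [[8·p·q - 4·p + 4·q, 4·p^2 + 4·p + 10·q], [-4·p - 5·q, -5·p - 5]].
At the point, J = [[6.0000, 13.0000], [-7.0000, -7.5000]] (det J = 46.0000).
Solving J·Δ = −F gives Δ = (-1.8424, 0.1196).
Then the next iterate is (p, q)₁ = (-1.3424, 1.1196).

(-1.3424, 1.1196)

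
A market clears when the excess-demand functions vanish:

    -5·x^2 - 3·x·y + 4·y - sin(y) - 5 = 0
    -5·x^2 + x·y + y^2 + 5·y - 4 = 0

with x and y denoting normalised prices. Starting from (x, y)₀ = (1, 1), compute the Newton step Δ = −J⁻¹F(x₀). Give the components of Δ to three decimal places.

At (1, 1): F = (-9.84147, -2.000).
Jacobian J = [[-10·x - 3·y, -3·x - cos(y) + 4], [-10·x + y, x + 2·y + 5]].
At the point, J = [[-13.000, 0.45970], [-9.000, 8.000]] (det J = -99.86272).
Solving J·Δ = −F gives Δ = (-0.779, -0.627).

(-0.779, -0.627)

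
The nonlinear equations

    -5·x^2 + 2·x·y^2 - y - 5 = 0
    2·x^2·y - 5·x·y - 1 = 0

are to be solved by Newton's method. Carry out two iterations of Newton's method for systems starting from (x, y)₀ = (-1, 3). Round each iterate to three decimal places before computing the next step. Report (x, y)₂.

(6.346, 14.735)

At (-1, 3): F = (-31.000, 20.000).
Jacobian J = [[-10·x + 2·y^2, 4·x·y - 1], [4·x·y - 5·y, 2·x^2 - 5·x]].
At the point, J = [[28.000, -13.000], [-27.000, 7.000]] (det J = -155.000).
Solving J·Δ = −F gives Δ = (0.277, -1.787).
Then the next iterate is (x, y)₁ = (-0.723, 1.213).
Round to (-0.723, 1.213) and repeat: F = (-10.95424, 4.65314), J = [[10.17274, -4.50800], [-9.57300, 4.66046]].
Δ = (7.069, 13.522), so (x, y)₂ = (6.346, 14.735).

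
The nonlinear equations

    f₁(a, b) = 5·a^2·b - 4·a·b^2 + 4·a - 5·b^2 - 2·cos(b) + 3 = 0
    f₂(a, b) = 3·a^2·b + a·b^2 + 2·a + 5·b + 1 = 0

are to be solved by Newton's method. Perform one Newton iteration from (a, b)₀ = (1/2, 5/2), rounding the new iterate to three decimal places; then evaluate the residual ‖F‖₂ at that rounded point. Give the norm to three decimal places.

At (1/2, 5/2): F = (-34.02271, 19.500).
Jacobian J = [[10·a·b - 4·b^2 + 4, 5·a^2 - 8·a·b - 10·b + 2·sin(b)], [6·a·b + b^2 + 2, 3·a^2 + 2·a·b + 5]].
At the point, J = [[-8.500, -32.55306], [15.750, 8.250]] (det J = 442.58563).
Solving J·Δ = −F gives Δ = (-0.800, -0.836).
Then the next iterate is (a, b)₁ = (-0.300, 1.664).
Re-evaluating at (-0.300, 1.664): F = (-7.78687, 8.33861), so ‖F‖₂ = 11.409.

11.409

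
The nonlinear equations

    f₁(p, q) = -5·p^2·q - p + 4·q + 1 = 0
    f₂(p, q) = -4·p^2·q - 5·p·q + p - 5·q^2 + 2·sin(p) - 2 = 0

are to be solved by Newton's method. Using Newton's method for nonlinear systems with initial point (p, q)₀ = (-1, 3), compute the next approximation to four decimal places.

At (-1, 3): F = (-1.0000, -46.682942).
Jacobian J = [[-10·p·q - 1, -5·p^2 + 4], [-8·p·q - 5·q + 2·cos(p) + 1, -4·p^2 - 5·p - 10·q]].
At the point, J = [[29.0000, -1.0000], [11.080605, -29.0000]] (det J = -829.919395).
Solving J·Δ = −F gives Δ = (-0.0213, -1.6179).
Then the next iterate is (p, q)₁ = (-1.0213, 1.3821).

(-1.0213, 1.3821)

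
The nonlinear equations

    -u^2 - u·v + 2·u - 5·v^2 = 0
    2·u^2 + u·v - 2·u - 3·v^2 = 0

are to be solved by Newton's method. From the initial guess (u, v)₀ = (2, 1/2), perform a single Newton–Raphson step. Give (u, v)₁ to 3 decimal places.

At (2, 1/2): F = (-2.250, 4.250).
Jacobian J = [[-2·u - v + 2, -u - 10·v], [4·u + v - 2, u - 6·v]].
At the point, J = [[-2.500, -7.000], [6.500, -1.000]] (det J = 48.000).
Solving J·Δ = −F gives Δ = (-0.667, -0.083).
Then the next iterate is (u, v)₁ = (1.333, 0.417).

(1.333, 0.417)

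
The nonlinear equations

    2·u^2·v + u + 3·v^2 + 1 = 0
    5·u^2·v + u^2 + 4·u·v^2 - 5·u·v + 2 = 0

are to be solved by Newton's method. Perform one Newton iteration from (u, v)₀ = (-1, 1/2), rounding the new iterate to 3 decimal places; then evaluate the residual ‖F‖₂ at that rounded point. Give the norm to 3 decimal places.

2.798

At (-1, 1/2): F = (1.750, 7.000).
Jacobian J = [[4·u·v + 1, 2·u^2 + 6·v], [10·u·v + 2·u + 4·v^2 - 5·v, 5·u^2 + 8·u·v - 5·u]].
At the point, J = [[-1.000, 5.000], [-8.500, 6.000]] (det J = 36.500).
Solving J·Δ = −F gives Δ = (0.671, -0.216).
Then the next iterate is (u, v)₁ = (-0.329, 0.284).
Re-evaluating at (-0.329, 0.284): F = (0.97445, 2.62298), so ‖F‖₂ = 2.798.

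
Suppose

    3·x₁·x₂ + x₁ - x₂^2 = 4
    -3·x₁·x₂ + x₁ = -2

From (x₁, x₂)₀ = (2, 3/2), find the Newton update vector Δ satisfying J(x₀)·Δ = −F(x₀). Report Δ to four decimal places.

At (2, 3/2): F = (4.7500, -5.0000).
Jacobian J = [[3·x₂ + 1, 3·x₁ - 2·x₂], [-3·x₂ + 1, -3·x₁]].
At the point, J = [[5.5000, 3.0000], [-3.5000, -6.0000]] (det J = -22.5000).
Solving J·Δ = −F gives Δ = (-0.6000, -0.4833).

(-0.6000, -0.4833)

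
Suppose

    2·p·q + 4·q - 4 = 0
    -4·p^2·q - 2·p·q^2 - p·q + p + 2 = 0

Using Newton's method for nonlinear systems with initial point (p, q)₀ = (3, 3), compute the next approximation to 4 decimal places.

(3.6170, 0.0298)

At (3, 3): F = (26.0000, -166.0000).
Jacobian J = [[2·q, 2·p + 4], [-8·p·q - 2·q^2 - q + 1, -4·p^2 - 4·p·q - p]].
At the point, J = [[6.0000, 10.0000], [-92.0000, -75.0000]] (det J = 470.0000).
Solving J·Δ = −F gives Δ = (0.6170, -2.9702).
Then the next iterate is (p, q)₁ = (3.6170, 0.0298).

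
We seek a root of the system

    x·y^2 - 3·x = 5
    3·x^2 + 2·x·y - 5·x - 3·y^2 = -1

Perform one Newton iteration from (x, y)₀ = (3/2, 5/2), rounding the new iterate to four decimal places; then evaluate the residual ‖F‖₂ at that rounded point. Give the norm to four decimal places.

1.4679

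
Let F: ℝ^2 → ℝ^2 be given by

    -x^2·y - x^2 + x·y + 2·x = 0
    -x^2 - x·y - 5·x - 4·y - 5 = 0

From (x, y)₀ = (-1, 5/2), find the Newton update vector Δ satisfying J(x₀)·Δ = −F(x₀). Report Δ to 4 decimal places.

At (-1, 5/2): F = (-8.0000, -8.5000).
Jacobian J = [[-2·x·y - 2·x + y + 2, -x^2 + x], [-2·x - y - 5, -x - 4]].
At the point, J = [[11.5000, -2.0000], [-5.5000, -3.0000]] (det J = -45.5000).
Solving J·Δ = −F gives Δ = (0.1538, -3.1154).

(0.1538, -3.1154)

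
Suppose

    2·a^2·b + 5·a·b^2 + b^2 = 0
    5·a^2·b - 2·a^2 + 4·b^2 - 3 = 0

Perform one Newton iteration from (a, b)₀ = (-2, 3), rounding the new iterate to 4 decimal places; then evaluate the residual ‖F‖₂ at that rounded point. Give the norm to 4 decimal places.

At (-2, 3): F = (-57.0000, 85.0000).
Jacobian J = [[4·a·b + 5·b^2, 2·a^2 + 10·a·b + 2·b], [10·a·b - 4·a, 5·a^2 + 8·b]].
At the point, J = [[21.0000, -46.0000], [-52.0000, 44.0000]] (det J = -1468.0000).
Solving J·Δ = −F gives Δ = (0.9550, -0.8031).
Then the next iterate is (a, b)₁ = (-1.0450, 2.1969).
Re-evaluating at (-1.0450, 2.1969): F = (-15.593272, 26.116777), so ‖F‖₂ = 30.4177.

30.4177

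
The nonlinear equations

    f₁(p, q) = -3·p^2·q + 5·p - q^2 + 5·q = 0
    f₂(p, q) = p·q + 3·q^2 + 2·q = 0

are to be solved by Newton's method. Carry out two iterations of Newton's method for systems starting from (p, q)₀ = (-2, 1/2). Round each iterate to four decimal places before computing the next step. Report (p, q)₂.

(-0.0979, -0.0411)

At (-2, 1/2): F = (-13.7500, 0.7500).
Jacobian J = [[-6·p·q + 5, -3·p^2 - 2·q + 5], [q, p + 6·q + 2]].
At the point, J = [[11.0000, -8.0000], [0.5000, 3.0000]] (det J = 37.0000).
Solving J·Δ = −F gives Δ = (0.9527, -0.4088).
Then the next iterate is (p, q)₁ = (-1.0473, 0.0912).
Round to (-1.0473, 0.0912) and repeat: F = (-5.088912, 0.111839), J = [[5.573083, 1.527088], [0.0912, 1.4999]].
Δ = (0.9494, -0.1323), so (p, q)₂ = (-0.0979, -0.0411).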